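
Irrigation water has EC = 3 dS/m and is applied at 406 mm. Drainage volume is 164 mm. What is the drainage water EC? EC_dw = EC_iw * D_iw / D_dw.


EC_dw = EC_iw * D_iw / D_dw
EC_dw = 3 * 406 / 164
EC_dw = 1218 / 164

7.4268 dS/m


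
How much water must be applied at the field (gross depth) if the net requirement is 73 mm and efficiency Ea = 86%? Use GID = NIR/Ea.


Ea = 86% = 0.86
GID = NIR / Ea = 73 / 0.86 = 84.8837 mm

84.8837 mm


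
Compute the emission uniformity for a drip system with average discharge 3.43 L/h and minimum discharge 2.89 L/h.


EU = (q_min/q_avg)*100 = (2.89/3.43)*100 = 84.2566%

84.2566 %


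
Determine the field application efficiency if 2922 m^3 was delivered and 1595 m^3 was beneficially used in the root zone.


Ea = V_root / V_field * 100 = 1595 / 2922 * 100 = 54.5859%

54.5859 %


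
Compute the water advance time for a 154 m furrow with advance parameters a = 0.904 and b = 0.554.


t = (L/a)^(1/b)
t = (154/0.904)^(1/0.554)
t = 170.353982^(1/0.554)

10658.8835 min


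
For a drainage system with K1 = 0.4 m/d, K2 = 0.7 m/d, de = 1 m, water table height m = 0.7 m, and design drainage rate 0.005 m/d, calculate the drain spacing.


S^2 = 8*K2*de*m/q + 4*K1*m^2/q
S^2 = 8*0.7*1*0.7/0.005 + 4*0.4*0.7^2/0.005
S = sqrt(940.8000)

30.6725 m


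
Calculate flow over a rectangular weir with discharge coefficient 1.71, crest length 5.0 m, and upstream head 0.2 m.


Q = C * L * H^(3/2) = 1.71 * 5.0 * 0.2^1.5 = 1.71 * 5.0 * 0.089443

0.7647 m^3/s


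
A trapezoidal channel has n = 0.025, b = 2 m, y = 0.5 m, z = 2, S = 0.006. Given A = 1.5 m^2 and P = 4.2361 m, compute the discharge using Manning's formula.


R = A/P = 1.5/4.2361 = 0.354099
Q = (1/0.025) * 1.5 * 0.354099^(2/3) * 0.006^0.5

2.3262 m^3/s


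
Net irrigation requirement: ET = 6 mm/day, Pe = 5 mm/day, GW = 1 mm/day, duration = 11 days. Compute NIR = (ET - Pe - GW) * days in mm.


Daily deficit = ET - Pe - GW = 6 - 5 - 1 = 0 mm/day
NIR = 0 * 11 = 0 mm

0 mm


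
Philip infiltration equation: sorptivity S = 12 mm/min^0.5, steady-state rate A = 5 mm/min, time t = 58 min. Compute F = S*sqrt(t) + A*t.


F = S*sqrt(t) + A*t
F = 12*sqrt(58) + 5*58
F = 12*7.615773 + 290

381.3893 mm


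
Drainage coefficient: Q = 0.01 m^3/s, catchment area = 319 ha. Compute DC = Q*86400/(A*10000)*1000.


DC = Q * 86400 / (A * 10000) * 1000
DC = 0.01 * 86400 / (319 * 10000) * 1000
DC = 864000.0000 / 3190000

0.2708 mm/day


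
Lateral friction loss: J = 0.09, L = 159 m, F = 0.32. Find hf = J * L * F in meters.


hf = J * L * F = 0.09 * 159 * 0.32 = 4.5792 m

4.5792 m


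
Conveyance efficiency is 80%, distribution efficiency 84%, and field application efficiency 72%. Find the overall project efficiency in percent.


Ec = 0.8, Eb = 0.84, Ea = 0.72
E = 0.8 * 0.84 * 0.72 * 100 = 48.3840%

48.3840 %


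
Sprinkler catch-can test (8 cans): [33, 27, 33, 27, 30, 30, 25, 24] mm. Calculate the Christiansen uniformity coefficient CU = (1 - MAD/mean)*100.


mean = 28.625000 mm
MAD = 2.875000 mm
CU = (1 - 2.875000/28.625000)*100

89.9563 %


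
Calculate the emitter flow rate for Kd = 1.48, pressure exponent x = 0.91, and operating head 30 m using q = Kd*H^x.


q = Kd * H^x = 1.48 * 30^0.91 = 1.48 * 22.089218

32.6920 L/h


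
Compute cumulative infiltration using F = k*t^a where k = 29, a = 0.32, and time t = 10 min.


F = k * t^a = 29 * 10^0.32
F = 29 * 2.089296

60.5896 mm


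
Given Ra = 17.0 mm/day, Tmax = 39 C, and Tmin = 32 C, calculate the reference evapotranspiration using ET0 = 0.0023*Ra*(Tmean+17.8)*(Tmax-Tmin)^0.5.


Tmean = (Tmax + Tmin)/2 = (39 + 32)/2 = 35.5
ET0 = 0.0023 * 17.0 * (35.5 + 17.8) * sqrt(39 - 32)
ET0 = 0.0023 * 17.0 * 53.3 * 2.645751

5.5138 mm/day


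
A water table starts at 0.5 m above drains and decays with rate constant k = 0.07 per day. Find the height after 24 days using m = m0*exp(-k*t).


m = m0 * exp(-k*t)
m = 0.5 * exp(-0.07 * 24)
m = 0.5 * exp(-1.6800)

0.0932 m


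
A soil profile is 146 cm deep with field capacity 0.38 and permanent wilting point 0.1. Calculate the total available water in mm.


AWC = (FC - PWP) * d * 10
AWC = (0.38 - 0.1) * 146 * 10
AWC = 0.2800 * 146 * 10

408.8000 mm


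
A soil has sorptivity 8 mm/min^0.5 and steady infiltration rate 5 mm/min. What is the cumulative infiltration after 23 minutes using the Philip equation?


F = S*sqrt(t) + A*t
F = 8*sqrt(23) + 5*23
F = 8*4.795832 + 115

153.3667 mm


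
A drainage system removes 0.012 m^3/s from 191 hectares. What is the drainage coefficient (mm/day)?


DC = Q * 86400 / (A * 10000) * 1000
DC = 0.012 * 86400 / (191 * 10000) * 1000
DC = 1036800.0000 / 1910000

0.5428 mm/day


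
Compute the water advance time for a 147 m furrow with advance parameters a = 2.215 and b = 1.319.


t = (L/a)^(1/b)
t = (147/2.215)^(1/1.319)
t = 66.365688^(1/1.319)

24.0606 min


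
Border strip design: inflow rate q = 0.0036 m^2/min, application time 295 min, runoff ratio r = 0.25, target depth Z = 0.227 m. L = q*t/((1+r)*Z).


L = q*t/((1+r)*Z)
L = 0.0036*295/((1+0.25)*0.227)
L = 1.062/0.28375

3.7427 m


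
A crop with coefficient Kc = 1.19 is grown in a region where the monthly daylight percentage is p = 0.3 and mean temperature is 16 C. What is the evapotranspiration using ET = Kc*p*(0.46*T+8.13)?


ET = Kc * p * (0.46*T + 8.13)
ET = 1.19 * 0.3 * (0.46*16 + 8.13)
ET = 1.19 * 0.3 * 15.4900

5.5299 mm/day


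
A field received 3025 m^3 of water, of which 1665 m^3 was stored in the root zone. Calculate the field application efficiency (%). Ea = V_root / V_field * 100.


Ea = V_root / V_field * 100 = 1665 / 3025 * 100 = 55.0413%

55.0413 %


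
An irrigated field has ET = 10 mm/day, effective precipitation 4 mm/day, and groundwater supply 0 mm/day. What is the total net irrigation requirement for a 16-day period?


Daily deficit = ET - Pe - GW = 10 - 4 - 0 = 6 mm/day
NIR = 6 * 16 = 96 mm

96.0000 mm


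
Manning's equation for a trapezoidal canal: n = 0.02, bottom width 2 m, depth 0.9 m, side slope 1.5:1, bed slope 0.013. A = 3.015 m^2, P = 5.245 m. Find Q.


R = A/P = 3.015/5.245 = 0.574833
Q = (1/0.02) * 3.015 * 0.574833^(2/3) * 0.013^0.5

11.8829 m^3/s


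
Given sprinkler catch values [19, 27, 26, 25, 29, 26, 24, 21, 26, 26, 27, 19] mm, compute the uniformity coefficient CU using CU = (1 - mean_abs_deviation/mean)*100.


mean = 24.583333 mm
MAD = 2.555556 mm
CU = (1 - 2.555556/24.583333)*100

89.6045 %


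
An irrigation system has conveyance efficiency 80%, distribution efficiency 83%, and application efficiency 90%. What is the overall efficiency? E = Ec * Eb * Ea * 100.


Ec = 0.8, Eb = 0.83, Ea = 0.9
E = 0.8 * 0.83 * 0.9 * 100 = 59.7600%

59.7600 %


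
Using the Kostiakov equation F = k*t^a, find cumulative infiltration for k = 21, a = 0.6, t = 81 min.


F = k * t^a = 21 * 81^0.6
F = 21 * 13.966610

293.2988 mm


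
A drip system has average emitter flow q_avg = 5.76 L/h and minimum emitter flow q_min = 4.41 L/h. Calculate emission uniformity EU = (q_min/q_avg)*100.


EU = (q_min/q_avg)*100 = (4.41/5.76)*100 = 76.5625%

76.5625 %


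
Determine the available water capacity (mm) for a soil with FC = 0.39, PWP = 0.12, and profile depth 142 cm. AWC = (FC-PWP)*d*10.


AWC = (FC - PWP) * d * 10
AWC = (0.39 - 0.12) * 142 * 10
AWC = 0.2700 * 142 * 10

383.4000 mm


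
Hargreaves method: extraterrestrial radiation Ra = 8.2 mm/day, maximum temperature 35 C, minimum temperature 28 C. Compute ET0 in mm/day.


Tmean = (Tmax + Tmin)/2 = (35 + 28)/2 = 31.5
ET0 = 0.0023 * 8.2 * (31.5 + 17.8) * sqrt(35 - 28)
ET0 = 0.0023 * 8.2 * 49.3 * 2.645751

2.4600 mm/day


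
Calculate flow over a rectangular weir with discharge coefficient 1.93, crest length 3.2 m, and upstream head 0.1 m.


Q = C * L * H^(3/2) = 1.93 * 3.2 * 0.1^1.5 = 1.93 * 3.2 * 0.031623

0.1953 m^3/s


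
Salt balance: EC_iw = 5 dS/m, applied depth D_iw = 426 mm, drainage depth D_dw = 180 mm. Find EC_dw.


EC_dw = EC_iw * D_iw / D_dw
EC_dw = 5 * 426 / 180
EC_dw = 2130 / 180

11.8333 dS/m


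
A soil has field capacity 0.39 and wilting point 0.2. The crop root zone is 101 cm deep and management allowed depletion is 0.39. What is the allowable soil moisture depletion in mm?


SMD = (FC - PWP) * d * MAD * 10
SMD = (0.39 - 0.2) * 101 * 0.39 * 10
SMD = 0.1900 * 101 * 0.39 * 10

74.8410 mm


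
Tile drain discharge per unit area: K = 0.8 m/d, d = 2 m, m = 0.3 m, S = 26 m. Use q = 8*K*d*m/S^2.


q = 8*K*d*m/S^2
q = 8*0.8*2*0.3/26^2
q = 3.8400 / 676

0.0057 m/d


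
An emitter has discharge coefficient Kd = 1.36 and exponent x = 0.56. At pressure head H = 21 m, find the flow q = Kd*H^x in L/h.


q = Kd * H^x = 1.36 * 21^0.56 = 1.36 * 5.501015

7.4814 L/h


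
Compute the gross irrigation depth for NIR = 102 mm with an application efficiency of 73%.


Ea = 73% = 0.73
GID = NIR / Ea = 102 / 0.73 = 139.7260 mm

139.7260 mm


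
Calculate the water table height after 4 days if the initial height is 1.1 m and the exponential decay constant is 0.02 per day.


m = m0 * exp(-k*t)
m = 1.1 * exp(-0.02 * 4)
m = 1.1 * exp(-0.0800)

1.0154 m


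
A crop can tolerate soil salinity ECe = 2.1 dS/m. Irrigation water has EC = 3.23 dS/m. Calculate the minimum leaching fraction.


LR = ECiw / (5*ECe - ECiw)
LR = 3.23 / (5*2.1 - 3.23)
LR = 3.23 / 7.2700

0.4443


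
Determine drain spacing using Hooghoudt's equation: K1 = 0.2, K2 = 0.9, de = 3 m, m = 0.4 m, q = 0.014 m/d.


S^2 = 8*K2*de*m/q + 4*K1*m^2/q
S^2 = 8*0.9*3*0.4/0.014 + 4*0.2*0.4^2/0.014
S = sqrt(626.2857)

25.0257 m


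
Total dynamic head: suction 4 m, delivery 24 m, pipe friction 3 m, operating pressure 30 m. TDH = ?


TDH = Hs + Hd + hf + Hp = 4 + 24 + 3 + 30 = 61

61 m


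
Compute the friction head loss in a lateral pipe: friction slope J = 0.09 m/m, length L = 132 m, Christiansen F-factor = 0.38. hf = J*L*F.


hf = J * L * F = 0.09 * 132 * 0.38 = 4.5144 m

4.5144 m


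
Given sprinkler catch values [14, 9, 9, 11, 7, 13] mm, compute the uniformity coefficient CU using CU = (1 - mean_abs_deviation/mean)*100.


mean = 10.500000 mm
MAD = 2.166667 mm
CU = (1 - 2.166667/10.500000)*100

79.3651 %


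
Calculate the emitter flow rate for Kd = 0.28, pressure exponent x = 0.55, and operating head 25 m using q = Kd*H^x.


q = Kd * H^x = 0.28 * 25^0.55 = 0.28 * 5.873095

1.6445 L/h


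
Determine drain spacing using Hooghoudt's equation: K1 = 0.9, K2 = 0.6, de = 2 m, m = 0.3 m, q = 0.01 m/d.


S^2 = 8*K2*de*m/q + 4*K1*m^2/q
S^2 = 8*0.6*2*0.3/0.01 + 4*0.9*0.3^2/0.01
S = sqrt(320.4000)

17.8997 m


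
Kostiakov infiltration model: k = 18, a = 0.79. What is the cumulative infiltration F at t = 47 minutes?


F = k * t^a = 18 * 47^0.79
F = 18 * 20.939066

376.9032 mm


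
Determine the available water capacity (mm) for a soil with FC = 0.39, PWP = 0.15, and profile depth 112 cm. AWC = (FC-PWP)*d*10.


AWC = (FC - PWP) * d * 10
AWC = (0.39 - 0.15) * 112 * 10
AWC = 0.2400 * 112 * 10

268.8000 mm


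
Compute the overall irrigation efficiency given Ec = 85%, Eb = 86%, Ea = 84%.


Ec = 0.85, Eb = 0.86, Ea = 0.84
E = 0.85 * 0.86 * 0.84 * 100 = 61.4040%

61.4040 %


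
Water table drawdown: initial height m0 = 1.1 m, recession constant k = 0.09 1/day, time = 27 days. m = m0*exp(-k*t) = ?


m = m0 * exp(-k*t)
m = 1.1 * exp(-0.09 * 27)
m = 1.1 * exp(-2.4300)

0.0968 m


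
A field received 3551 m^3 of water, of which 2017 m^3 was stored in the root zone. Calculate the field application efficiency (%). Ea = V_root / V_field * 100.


Ea = V_root / V_field * 100 = 2017 / 3551 * 100 = 56.8009%

56.8009 %


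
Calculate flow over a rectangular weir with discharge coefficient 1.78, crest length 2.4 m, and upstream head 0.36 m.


Q = C * L * H^(3/2) = 1.78 * 2.4 * 0.36^1.5 = 1.78 * 2.4 * 0.216000

0.9228 m^3/s


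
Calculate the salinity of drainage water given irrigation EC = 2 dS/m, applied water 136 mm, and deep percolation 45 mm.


EC_dw = EC_iw * D_iw / D_dw
EC_dw = 2 * 136 / 45
EC_dw = 272 / 45

6.0444 dS/m


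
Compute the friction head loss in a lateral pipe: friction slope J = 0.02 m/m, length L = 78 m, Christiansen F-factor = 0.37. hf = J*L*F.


hf = J * L * F = 0.02 * 78 * 0.37 = 0.5772 m

0.5772 m


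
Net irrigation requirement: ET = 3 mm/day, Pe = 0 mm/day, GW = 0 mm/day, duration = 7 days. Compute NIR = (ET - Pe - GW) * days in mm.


Daily deficit = ET - Pe - GW = 3 - 0 - 0 = 3 mm/day
NIR = 3 * 7 = 21 mm

21.0000 mm


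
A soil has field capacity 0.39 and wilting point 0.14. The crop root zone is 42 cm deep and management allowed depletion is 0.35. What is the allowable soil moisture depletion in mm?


SMD = (FC - PWP) * d * MAD * 10
SMD = (0.39 - 0.14) * 42 * 0.35 * 10
SMD = 0.2500 * 42 * 0.35 * 10

36.7500 mm


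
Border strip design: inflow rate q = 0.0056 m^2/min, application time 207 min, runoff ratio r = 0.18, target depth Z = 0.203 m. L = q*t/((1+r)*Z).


L = q*t/((1+r)*Z)
L = 0.0056*207/((1+0.18)*0.203)
L = 1.1592/0.23954

4.8393 m


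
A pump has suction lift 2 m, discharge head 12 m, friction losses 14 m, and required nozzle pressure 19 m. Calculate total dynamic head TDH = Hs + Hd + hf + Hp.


TDH = Hs + Hd + hf + Hp = 2 + 12 + 14 + 19 = 47

47 m


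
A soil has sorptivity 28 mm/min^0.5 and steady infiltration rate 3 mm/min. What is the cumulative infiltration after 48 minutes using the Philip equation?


F = S*sqrt(t) + A*t
F = 28*sqrt(48) + 3*48
F = 28*6.928203 + 144

337.9897 mm


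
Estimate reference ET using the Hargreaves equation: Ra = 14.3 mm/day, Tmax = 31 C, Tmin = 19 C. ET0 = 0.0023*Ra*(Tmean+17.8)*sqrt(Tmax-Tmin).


Tmean = (Tmax + Tmin)/2 = (31 + 19)/2 = 25.0
ET0 = 0.0023 * 14.3 * (25.0 + 17.8) * sqrt(31 - 19)
ET0 = 0.0023 * 14.3 * 42.8 * 3.464102

4.8764 mm/day


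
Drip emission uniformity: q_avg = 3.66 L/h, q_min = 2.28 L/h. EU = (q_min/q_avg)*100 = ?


EU = (q_min/q_avg)*100 = (2.28/3.66)*100 = 62.2951%

62.2951 %


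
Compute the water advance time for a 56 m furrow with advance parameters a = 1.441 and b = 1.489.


t = (L/a)^(1/b)
t = (56/1.441)^(1/1.489)
t = 38.861901^(1/1.489)

11.6818 min


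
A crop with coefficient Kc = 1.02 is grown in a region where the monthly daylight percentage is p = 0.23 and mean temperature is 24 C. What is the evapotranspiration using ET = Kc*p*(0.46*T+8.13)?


ET = Kc * p * (0.46*T + 8.13)
ET = 1.02 * 0.23 * (0.46*24 + 8.13)
ET = 1.02 * 0.23 * 19.1700

4.4973 mm/day


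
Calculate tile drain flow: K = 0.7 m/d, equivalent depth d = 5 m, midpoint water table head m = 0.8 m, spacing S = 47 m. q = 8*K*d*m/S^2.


q = 8*K*d*m/S^2
q = 8*0.7*5*0.8/47^2
q = 22.4000 / 2209

0.0101 m/d


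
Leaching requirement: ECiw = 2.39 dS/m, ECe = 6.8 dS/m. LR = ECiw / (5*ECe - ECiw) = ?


LR = ECiw / (5*ECe - ECiw)
LR = 2.39 / (5*6.8 - 2.39)
LR = 2.39 / 31.6100

0.0756


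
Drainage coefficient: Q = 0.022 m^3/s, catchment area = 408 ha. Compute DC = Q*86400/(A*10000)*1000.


DC = Q * 86400 / (A * 10000) * 1000
DC = 0.022 * 86400 / (408 * 10000) * 1000
DC = 1900800.0000 / 4080000

0.4659 mm/day


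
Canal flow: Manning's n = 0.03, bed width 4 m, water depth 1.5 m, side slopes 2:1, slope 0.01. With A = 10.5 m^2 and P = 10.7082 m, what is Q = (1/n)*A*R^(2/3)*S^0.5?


R = A/P = 10.5/10.7082 = 0.980557
Q = (1/0.03) * 10.5 * 0.980557^(2/3) * 0.01^0.5

34.5448 m^3/s


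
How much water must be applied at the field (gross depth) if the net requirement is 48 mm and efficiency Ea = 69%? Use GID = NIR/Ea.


Ea = 69% = 0.69
GID = NIR / Ea = 48 / 0.69 = 69.5652 mm

69.5652 mm


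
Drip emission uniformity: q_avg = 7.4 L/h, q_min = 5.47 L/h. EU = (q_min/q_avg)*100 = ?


EU = (q_min/q_avg)*100 = (5.47/7.4)*100 = 73.9189%

73.9189 %


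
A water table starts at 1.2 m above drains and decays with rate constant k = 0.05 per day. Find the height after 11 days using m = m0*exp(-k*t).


m = m0 * exp(-k*t)
m = 1.2 * exp(-0.05 * 11)
m = 1.2 * exp(-0.5500)

0.6923 m


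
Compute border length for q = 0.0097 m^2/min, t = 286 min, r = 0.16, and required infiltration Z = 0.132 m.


L = q*t/((1+r)*Z)
L = 0.0097*286/((1+0.16)*0.132)
L = 2.7742/0.15312

18.1178 m


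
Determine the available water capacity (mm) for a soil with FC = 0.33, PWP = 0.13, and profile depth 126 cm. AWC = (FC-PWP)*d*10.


AWC = (FC - PWP) * d * 10
AWC = (0.33 - 0.13) * 126 * 10
AWC = 0.2000 * 126 * 10

252.0000 mm


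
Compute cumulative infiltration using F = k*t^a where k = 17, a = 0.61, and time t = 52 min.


F = k * t^a = 17 * 52^0.61
F = 17 * 11.136842

189.3263 mm


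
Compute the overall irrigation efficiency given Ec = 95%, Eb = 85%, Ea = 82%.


Ec = 0.95, Eb = 0.85, Ea = 0.82
E = 0.95 * 0.85 * 0.82 * 100 = 66.2150%

66.2150 %


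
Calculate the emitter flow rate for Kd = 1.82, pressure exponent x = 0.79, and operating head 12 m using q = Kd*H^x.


q = Kd * H^x = 1.82 * 12^0.79 = 1.82 * 7.121200

12.9606 L/h


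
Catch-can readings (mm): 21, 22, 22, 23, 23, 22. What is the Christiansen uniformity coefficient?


mean = 22.166667 mm
MAD = 0.555556 mm
CU = (1 - 0.555556/22.166667)*100

97.4937 %


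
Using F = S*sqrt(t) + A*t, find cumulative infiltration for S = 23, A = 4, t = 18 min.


F = S*sqrt(t) + A*t
F = 23*sqrt(18) + 4*18
F = 23*4.242641 + 72

169.5807 mm


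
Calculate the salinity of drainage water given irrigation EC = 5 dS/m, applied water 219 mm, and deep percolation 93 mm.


EC_dw = EC_iw * D_iw / D_dw
EC_dw = 5 * 219 / 93
EC_dw = 1095 / 93

11.7742 dS/m


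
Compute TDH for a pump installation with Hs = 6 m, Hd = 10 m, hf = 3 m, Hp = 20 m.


TDH = Hs + Hd + hf + Hp = 6 + 10 + 3 + 20 = 39

39 m


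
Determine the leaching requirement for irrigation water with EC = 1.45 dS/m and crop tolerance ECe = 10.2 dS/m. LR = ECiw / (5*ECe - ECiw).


LR = ECiw / (5*ECe - ECiw)
LR = 1.45 / (5*10.2 - 1.45)
LR = 1.45 / 49.5500

0.0293


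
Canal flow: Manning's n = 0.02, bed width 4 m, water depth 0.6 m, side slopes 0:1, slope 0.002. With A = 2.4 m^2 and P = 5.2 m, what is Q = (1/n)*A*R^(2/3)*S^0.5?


R = A/P = 2.4/5.2 = 0.461538
Q = (1/0.02) * 2.4 * 0.461538^(2/3) * 0.002^0.5

3.2050 m^3/s


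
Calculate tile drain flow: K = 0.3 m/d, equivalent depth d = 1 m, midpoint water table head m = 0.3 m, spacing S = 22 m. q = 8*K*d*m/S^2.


q = 8*K*d*m/S^2
q = 8*0.3*1*0.3/22^2
q = 0.7200 / 484

0.0015 m/d


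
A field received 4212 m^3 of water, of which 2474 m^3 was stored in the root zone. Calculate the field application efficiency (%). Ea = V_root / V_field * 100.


Ea = V_root / V_field * 100 = 2474 / 4212 * 100 = 58.7369%

58.7369 %


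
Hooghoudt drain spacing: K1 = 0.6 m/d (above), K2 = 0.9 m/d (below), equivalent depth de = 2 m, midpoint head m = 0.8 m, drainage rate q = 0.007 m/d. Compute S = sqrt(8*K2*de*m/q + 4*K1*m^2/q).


S^2 = 8*K2*de*m/q + 4*K1*m^2/q
S^2 = 8*0.9*2*0.8/0.007 + 4*0.6*0.8^2/0.007
S = sqrt(1865.1429)

43.1873 m


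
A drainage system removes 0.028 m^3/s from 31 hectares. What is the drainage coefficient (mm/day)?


DC = Q * 86400 / (A * 10000) * 1000
DC = 0.028 * 86400 / (31 * 10000) * 1000
DC = 2419200.0000 / 310000

7.8039 mm/day


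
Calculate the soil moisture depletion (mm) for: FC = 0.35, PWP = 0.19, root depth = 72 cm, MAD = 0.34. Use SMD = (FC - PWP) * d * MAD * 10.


SMD = (FC - PWP) * d * MAD * 10
SMD = (0.35 - 0.19) * 72 * 0.34 * 10
SMD = 0.1600 * 72 * 0.34 * 10

39.1680 mm


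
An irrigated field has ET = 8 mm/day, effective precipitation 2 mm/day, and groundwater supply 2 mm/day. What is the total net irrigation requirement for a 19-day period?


Daily deficit = ET - Pe - GW = 8 - 2 - 2 = 4 mm/day
NIR = 4 * 19 = 76 mm

76.0000 mm


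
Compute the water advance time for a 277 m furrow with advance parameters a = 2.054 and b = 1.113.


t = (L/a)^(1/b)
t = (277/2.054)^(1/1.113)
t = 134.858812^(1/1.113)

81.9668 min


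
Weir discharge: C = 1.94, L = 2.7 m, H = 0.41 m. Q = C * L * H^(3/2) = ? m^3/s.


Q = C * L * H^(3/2) = 1.94 * 2.7 * 0.41^1.5 = 1.94 * 2.7 * 0.262528

1.3751 m^3/s


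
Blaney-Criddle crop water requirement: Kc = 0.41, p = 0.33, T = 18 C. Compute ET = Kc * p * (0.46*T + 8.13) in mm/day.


ET = Kc * p * (0.46*T + 8.13)
ET = 0.41 * 0.33 * (0.46*18 + 8.13)
ET = 0.41 * 0.33 * 16.4100

2.2203 mm/day


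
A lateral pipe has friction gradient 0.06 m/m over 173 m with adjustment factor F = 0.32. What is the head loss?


hf = J * L * F = 0.06 * 173 * 0.32 = 3.3216 m

3.3216 m


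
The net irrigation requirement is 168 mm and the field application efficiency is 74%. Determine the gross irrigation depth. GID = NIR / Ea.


Ea = 74% = 0.74
GID = NIR / Ea = 168 / 0.74 = 227.0270 mm

227.0270 mm


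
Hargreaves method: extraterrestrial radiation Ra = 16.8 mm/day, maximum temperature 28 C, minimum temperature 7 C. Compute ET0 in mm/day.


Tmean = (Tmax + Tmin)/2 = (28 + 7)/2 = 17.5
ET0 = 0.0023 * 16.8 * (17.5 + 17.8) * sqrt(28 - 7)
ET0 = 0.0023 * 16.8 * 35.3 * 4.582576

6.2506 mm/day


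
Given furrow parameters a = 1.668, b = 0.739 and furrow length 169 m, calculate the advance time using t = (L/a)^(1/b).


t = (L/a)^(1/b)
t = (169/1.668)^(1/0.739)
t = 101.318945^(1/0.739)

517.6789 min


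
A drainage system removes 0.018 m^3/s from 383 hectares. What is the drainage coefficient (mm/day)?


DC = Q * 86400 / (A * 10000) * 1000
DC = 0.018 * 86400 / (383 * 10000) * 1000
DC = 1555200.0000 / 3830000

0.4061 mm/day


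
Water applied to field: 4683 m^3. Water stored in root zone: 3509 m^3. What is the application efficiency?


Ea = V_root / V_field * 100 = 3509 / 4683 * 100 = 74.9306%

74.9306 %


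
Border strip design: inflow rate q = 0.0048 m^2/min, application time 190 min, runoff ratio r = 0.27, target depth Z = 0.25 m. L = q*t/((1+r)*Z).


L = q*t/((1+r)*Z)
L = 0.0048*190/((1+0.27)*0.25)
L = 0.912/0.3175

2.8724 m


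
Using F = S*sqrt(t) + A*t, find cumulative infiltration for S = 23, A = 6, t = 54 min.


F = S*sqrt(t) + A*t
F = 23*sqrt(54) + 6*54
F = 23*7.348469 + 324

493.0148 mm


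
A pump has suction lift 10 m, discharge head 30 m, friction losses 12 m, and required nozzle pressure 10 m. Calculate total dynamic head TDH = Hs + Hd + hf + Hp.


TDH = Hs + Hd + hf + Hp = 10 + 30 + 12 + 10 = 62

62 m


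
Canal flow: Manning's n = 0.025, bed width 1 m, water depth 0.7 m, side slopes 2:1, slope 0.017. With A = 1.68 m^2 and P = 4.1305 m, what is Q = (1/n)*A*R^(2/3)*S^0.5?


R = A/P = 1.68/4.1305 = 0.406730
Q = (1/0.025) * 1.68 * 0.406730^(2/3) * 0.017^0.5

4.8098 m^3/s


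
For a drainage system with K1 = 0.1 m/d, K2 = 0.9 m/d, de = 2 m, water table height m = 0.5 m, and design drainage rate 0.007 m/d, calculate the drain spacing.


S^2 = 8*K2*de*m/q + 4*K1*m^2/q
S^2 = 8*0.9*2*0.5/0.007 + 4*0.1*0.5^2/0.007
S = sqrt(1042.8571)

32.2933 m


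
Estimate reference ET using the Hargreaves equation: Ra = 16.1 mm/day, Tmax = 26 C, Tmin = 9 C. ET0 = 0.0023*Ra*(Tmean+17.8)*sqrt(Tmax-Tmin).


Tmean = (Tmax + Tmin)/2 = (26 + 9)/2 = 17.5
ET0 = 0.0023 * 16.1 * (17.5 + 17.8) * sqrt(26 - 9)
ET0 = 0.0023 * 16.1 * 35.3 * 4.123106

5.3896 mm/day


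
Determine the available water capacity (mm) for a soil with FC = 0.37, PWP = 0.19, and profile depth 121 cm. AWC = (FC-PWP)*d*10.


AWC = (FC - PWP) * d * 10
AWC = (0.37 - 0.19) * 121 * 10
AWC = 0.1800 * 121 * 10

217.8000 mm


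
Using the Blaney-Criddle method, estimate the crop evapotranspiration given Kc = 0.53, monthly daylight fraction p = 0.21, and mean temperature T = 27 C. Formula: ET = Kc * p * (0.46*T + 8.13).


ET = Kc * p * (0.46*T + 8.13)
ET = 0.53 * 0.21 * (0.46*27 + 8.13)
ET = 0.53 * 0.21 * 20.5500

2.2872 mm/day


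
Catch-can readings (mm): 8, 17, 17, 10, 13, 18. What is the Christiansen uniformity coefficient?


mean = 13.833333 mm
MAD = 3.500000 mm
CU = (1 - 3.500000/13.833333)*100

74.6988 %


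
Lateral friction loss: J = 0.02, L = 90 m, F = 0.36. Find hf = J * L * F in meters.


hf = J * L * F = 0.02 * 90 * 0.36 = 0.6480 m

0.6480 m


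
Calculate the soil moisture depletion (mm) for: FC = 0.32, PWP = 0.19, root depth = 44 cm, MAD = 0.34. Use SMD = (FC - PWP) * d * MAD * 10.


SMD = (FC - PWP) * d * MAD * 10
SMD = (0.32 - 0.19) * 44 * 0.34 * 10
SMD = 0.1300 * 44 * 0.34 * 10

19.4480 mm


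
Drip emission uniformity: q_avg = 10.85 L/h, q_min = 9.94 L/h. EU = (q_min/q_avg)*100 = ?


EU = (q_min/q_avg)*100 = (9.94/10.85)*100 = 91.6129%

91.6129 %


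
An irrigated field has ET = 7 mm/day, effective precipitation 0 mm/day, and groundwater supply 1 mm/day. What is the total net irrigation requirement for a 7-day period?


Daily deficit = ET - Pe - GW = 7 - 0 - 1 = 6 mm/day
NIR = 6 * 7 = 42 mm

42.0000 mm


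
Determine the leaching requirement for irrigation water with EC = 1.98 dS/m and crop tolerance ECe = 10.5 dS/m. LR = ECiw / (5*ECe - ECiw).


LR = ECiw / (5*ECe - ECiw)
LR = 1.98 / (5*10.5 - 1.98)
LR = 1.98 / 50.5200

0.0392


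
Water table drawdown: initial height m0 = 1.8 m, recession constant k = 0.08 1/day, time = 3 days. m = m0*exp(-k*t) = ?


m = m0 * exp(-k*t)
m = 1.8 * exp(-0.08 * 3)
m = 1.8 * exp(-0.2400)

1.4159 m


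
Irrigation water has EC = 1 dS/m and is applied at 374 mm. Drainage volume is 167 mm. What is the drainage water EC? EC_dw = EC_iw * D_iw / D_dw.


EC_dw = EC_iw * D_iw / D_dw
EC_dw = 1 * 374 / 167
EC_dw = 374 / 167

2.2395 dS/m


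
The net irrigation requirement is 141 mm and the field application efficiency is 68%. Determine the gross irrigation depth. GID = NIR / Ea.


Ea = 68% = 0.68
GID = NIR / Ea = 141 / 0.68 = 207.3529 mm

207.3529 mm


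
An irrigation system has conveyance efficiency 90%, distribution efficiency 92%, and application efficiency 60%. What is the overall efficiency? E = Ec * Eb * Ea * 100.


Ec = 0.9, Eb = 0.92, Ea = 0.6
E = 0.9 * 0.92 * 0.6 * 100 = 49.6800%

49.6800 %


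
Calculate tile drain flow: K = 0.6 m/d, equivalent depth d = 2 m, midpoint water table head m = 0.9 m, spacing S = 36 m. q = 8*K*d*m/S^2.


q = 8*K*d*m/S^2
q = 8*0.6*2*0.9/36^2
q = 8.6400 / 1296

0.0067 m/d


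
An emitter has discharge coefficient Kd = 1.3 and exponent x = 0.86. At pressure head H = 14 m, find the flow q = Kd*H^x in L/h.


q = Kd * H^x = 1.3 * 14^0.86 = 1.3 * 9.675426

12.5781 L/h


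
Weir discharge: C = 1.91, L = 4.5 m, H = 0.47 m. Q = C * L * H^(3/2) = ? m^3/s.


Q = C * L * H^(3/2) = 1.91 * 4.5 * 0.47^1.5 = 1.91 * 4.5 * 0.322216

2.7694 m^3/s


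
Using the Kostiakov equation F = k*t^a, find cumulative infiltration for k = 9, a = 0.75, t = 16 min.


F = k * t^a = 9 * 16^0.75
F = 9 * 8.000000

72.0000 mm


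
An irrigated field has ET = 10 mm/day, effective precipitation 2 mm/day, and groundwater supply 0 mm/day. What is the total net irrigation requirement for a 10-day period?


Daily deficit = ET - Pe - GW = 10 - 2 - 0 = 8 mm/day
NIR = 8 * 10 = 80 mm

80.0000 mm


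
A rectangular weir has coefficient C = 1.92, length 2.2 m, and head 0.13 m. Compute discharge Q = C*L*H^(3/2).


Q = C * L * H^(3/2) = 1.92 * 2.2 * 0.13^1.5 = 1.92 * 2.2 * 0.046872

0.1980 m^3/s


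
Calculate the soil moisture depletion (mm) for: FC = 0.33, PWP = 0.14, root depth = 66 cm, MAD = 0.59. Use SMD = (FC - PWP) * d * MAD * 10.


SMD = (FC - PWP) * d * MAD * 10
SMD = (0.33 - 0.14) * 66 * 0.59 * 10
SMD = 0.1900 * 66 * 0.59 * 10

73.9860 mm


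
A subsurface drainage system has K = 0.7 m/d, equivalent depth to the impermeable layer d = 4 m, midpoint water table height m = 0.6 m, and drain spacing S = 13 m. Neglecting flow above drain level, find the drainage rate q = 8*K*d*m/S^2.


q = 8*K*d*m/S^2
q = 8*0.7*4*0.6/13^2
q = 13.4400 / 169

0.0795 m/d


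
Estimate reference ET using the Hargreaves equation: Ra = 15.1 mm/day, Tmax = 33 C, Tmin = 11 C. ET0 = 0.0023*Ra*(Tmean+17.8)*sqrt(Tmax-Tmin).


Tmean = (Tmax + Tmin)/2 = (33 + 11)/2 = 22.0
ET0 = 0.0023 * 15.1 * (22.0 + 17.8) * sqrt(33 - 11)
ET0 = 0.0023 * 15.1 * 39.8 * 4.690416

6.4833 mm/day


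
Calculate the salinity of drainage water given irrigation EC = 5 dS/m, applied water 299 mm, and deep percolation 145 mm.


EC_dw = EC_iw * D_iw / D_dw
EC_dw = 5 * 299 / 145
EC_dw = 1495 / 145

10.3103 dS/m


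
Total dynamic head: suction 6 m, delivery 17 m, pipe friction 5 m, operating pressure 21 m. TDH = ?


TDH = Hs + Hd + hf + Hp = 6 + 17 + 5 + 21 = 49

49 m


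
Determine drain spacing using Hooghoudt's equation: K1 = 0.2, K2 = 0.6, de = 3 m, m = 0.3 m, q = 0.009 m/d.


S^2 = 8*K2*de*m/q + 4*K1*m^2/q
S^2 = 8*0.6*3*0.3/0.009 + 4*0.2*0.3^2/0.009
S = sqrt(488.0000)

22.0907 m


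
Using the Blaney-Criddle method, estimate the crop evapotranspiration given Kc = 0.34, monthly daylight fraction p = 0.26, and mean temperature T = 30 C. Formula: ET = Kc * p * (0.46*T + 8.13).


ET = Kc * p * (0.46*T + 8.13)
ET = 0.34 * 0.26 * (0.46*30 + 8.13)
ET = 0.34 * 0.26 * 21.9300

1.9386 mm/day


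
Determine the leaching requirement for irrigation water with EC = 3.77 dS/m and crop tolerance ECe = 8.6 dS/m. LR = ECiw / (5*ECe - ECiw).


LR = ECiw / (5*ECe - ECiw)
LR = 3.77 / (5*8.6 - 3.77)
LR = 3.77 / 39.2300

0.0961


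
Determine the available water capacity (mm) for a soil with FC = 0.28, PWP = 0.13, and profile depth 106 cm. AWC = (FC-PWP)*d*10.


AWC = (FC - PWP) * d * 10
AWC = (0.28 - 0.13) * 106 * 10
AWC = 0.1500 * 106 * 10

159.0000 mm


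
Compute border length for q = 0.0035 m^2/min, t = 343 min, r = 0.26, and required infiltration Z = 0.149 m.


L = q*t/((1+r)*Z)
L = 0.0035*343/((1+0.26)*0.149)
L = 1.2005/0.18774

6.3945 m


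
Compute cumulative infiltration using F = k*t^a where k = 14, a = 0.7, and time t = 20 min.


F = k * t^a = 14 * 20^0.7
F = 14 * 8.141811

113.9854 mm


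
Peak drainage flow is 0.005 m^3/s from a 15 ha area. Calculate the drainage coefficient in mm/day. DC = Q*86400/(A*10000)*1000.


DC = Q * 86400 / (A * 10000) * 1000
DC = 0.005 * 86400 / (15 * 10000) * 1000
DC = 432000.0000 / 150000

2.8800 mm/day


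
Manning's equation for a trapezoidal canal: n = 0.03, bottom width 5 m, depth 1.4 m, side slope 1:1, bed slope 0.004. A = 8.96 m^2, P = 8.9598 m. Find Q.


R = A/P = 8.96/8.9598 = 1.000022
Q = (1/0.03) * 8.96 * 1.000022^(2/3) * 0.004^0.5

18.8896 m^3/s


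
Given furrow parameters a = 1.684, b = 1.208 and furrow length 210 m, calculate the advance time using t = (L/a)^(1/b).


t = (L/a)^(1/b)
t = (210/1.684)^(1/1.208)
t = 124.703088^(1/1.208)

54.3247 min


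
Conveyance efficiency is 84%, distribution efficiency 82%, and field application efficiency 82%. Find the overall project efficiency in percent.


Ec = 0.84, Eb = 0.82, Ea = 0.82
E = 0.84 * 0.82 * 0.82 * 100 = 56.4816%

56.4816 %


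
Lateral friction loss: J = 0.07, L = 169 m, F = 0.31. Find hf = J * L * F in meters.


hf = J * L * F = 0.07 * 169 * 0.31 = 3.6673 m

3.6673 m


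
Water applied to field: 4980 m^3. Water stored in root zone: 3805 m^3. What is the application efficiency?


Ea = V_root / V_field * 100 = 3805 / 4980 * 100 = 76.4056%

76.4056 %


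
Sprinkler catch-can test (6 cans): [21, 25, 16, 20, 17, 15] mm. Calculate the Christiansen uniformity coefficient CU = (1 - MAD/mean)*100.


mean = 19.000000 mm
MAD = 3.000000 mm
CU = (1 - 3.000000/19.000000)*100

84.2105 %


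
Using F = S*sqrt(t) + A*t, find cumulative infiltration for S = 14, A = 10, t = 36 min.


F = S*sqrt(t) + A*t
F = 14*sqrt(36) + 10*36
F = 14*6.000000 + 360

444.0000 mm


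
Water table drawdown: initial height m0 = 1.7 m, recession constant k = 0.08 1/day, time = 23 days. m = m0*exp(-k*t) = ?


m = m0 * exp(-k*t)
m = 1.7 * exp(-0.08 * 23)
m = 1.7 * exp(-1.8400)

0.2700 m


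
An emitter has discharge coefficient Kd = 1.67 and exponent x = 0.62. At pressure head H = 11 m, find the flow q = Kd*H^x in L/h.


q = Kd * H^x = 1.67 * 11^0.62 = 1.67 * 4.422455

7.3855 L/h


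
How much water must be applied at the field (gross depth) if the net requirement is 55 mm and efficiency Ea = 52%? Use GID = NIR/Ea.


Ea = 52% = 0.52
GID = NIR / Ea = 55 / 0.52 = 105.7692 mm

105.7692 mm


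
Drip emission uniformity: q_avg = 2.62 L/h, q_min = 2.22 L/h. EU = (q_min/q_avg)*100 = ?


EU = (q_min/q_avg)*100 = (2.22/2.62)*100 = 84.7328%

84.7328 %


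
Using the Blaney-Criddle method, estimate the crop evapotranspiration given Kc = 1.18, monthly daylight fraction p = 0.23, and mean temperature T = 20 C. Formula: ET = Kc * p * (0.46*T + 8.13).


ET = Kc * p * (0.46*T + 8.13)
ET = 1.18 * 0.23 * (0.46*20 + 8.13)
ET = 1.18 * 0.23 * 17.3300

4.7034 mm/day


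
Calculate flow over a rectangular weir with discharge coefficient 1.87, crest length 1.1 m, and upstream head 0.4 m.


Q = C * L * H^(3/2) = 1.87 * 1.1 * 0.4^1.5 = 1.87 * 1.1 * 0.252982

0.5204 m^3/s


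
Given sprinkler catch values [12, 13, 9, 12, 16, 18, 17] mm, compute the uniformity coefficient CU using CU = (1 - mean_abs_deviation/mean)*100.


mean = 13.857143 mm
MAD = 2.693878 mm
CU = (1 - 2.693878/13.857143)*100

80.5596 %


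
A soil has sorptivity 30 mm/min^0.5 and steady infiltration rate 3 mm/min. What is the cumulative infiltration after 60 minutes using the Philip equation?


F = S*sqrt(t) + A*t
F = 30*sqrt(60) + 3*60
F = 30*7.745967 + 180

412.3790 mm


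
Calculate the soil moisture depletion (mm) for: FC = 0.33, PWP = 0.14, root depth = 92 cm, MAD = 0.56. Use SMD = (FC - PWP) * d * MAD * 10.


SMD = (FC - PWP) * d * MAD * 10
SMD = (0.33 - 0.14) * 92 * 0.56 * 10
SMD = 0.1900 * 92 * 0.56 * 10

97.8880 mm


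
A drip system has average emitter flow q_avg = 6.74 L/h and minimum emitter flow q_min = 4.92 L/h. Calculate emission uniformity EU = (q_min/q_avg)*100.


EU = (q_min/q_avg)*100 = (4.92/6.74)*100 = 72.9970%

72.9970 %


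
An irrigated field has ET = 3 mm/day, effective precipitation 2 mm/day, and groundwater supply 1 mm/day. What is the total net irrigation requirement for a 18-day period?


Daily deficit = ET - Pe - GW = 3 - 2 - 1 = 0 mm/day
NIR = 0 * 18 = 0 mm

0 mm


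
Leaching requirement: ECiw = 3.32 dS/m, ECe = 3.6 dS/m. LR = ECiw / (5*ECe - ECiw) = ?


LR = ECiw / (5*ECe - ECiw)
LR = 3.32 / (5*3.6 - 3.32)
LR = 3.32 / 14.6800

0.2262


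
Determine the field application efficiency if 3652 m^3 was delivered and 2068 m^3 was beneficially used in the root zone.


Ea = V_root / V_field * 100 = 2068 / 3652 * 100 = 56.6265%

56.6265 %


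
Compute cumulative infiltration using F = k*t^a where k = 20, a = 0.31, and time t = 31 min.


F = k * t^a = 20 * 31^0.31
F = 20 * 2.899493

57.9899 mm


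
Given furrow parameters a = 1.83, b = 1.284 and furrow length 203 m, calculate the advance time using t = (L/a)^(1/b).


t = (L/a)^(1/b)
t = (203/1.83)^(1/1.284)
t = 110.928962^(1/1.284)

39.1484 min


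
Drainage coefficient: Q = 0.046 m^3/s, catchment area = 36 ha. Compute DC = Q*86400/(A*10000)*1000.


DC = Q * 86400 / (A * 10000) * 1000
DC = 0.046 * 86400 / (36 * 10000) * 1000
DC = 3974400.0000 / 360000

11.0400 mm/day


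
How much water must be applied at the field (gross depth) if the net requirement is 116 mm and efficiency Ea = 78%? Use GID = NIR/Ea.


Ea = 78% = 0.78
GID = NIR / Ea = 116 / 0.78 = 148.7179 mm

148.7179 mm


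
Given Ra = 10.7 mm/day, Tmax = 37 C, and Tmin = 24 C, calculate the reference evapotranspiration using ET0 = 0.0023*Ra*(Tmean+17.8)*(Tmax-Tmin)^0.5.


Tmean = (Tmax + Tmin)/2 = (37 + 24)/2 = 30.5
ET0 = 0.0023 * 10.7 * (30.5 + 17.8) * sqrt(37 - 24)
ET0 = 0.0023 * 10.7 * 48.3 * 3.605551

4.2858 mm/day


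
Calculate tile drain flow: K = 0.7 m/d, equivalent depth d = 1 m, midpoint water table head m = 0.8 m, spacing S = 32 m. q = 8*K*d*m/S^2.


q = 8*K*d*m/S^2
q = 8*0.7*1*0.8/32^2
q = 4.4800 / 1024

0.0044 m/d


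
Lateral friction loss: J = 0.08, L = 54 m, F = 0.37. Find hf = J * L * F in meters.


hf = J * L * F = 0.08 * 54 * 0.37 = 1.5984 m

1.5984 m


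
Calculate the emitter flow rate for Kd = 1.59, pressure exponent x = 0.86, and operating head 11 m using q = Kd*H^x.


q = Kd * H^x = 1.59 * 11^0.86 = 1.59 * 7.863171

12.5024 L/h


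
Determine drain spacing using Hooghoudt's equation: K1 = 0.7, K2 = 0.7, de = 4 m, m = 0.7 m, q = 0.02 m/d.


S^2 = 8*K2*de*m/q + 4*K1*m^2/q
S^2 = 8*0.7*4*0.7/0.02 + 4*0.7*0.7^2/0.02
S = sqrt(852.6000)

29.1993 m


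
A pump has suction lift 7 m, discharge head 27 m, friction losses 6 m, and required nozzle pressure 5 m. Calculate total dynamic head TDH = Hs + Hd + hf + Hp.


TDH = Hs + Hd + hf + Hp = 7 + 27 + 6 + 5 = 45

45 m


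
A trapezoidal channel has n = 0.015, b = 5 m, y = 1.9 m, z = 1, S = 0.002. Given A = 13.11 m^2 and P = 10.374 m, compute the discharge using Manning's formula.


R = A/P = 13.11/10.374 = 1.263736
Q = (1/0.015) * 13.11 * 1.263736^(2/3) * 0.002^0.5

45.6875 m^3/s


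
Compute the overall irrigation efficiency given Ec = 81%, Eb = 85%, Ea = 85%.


Ec = 0.81, Eb = 0.85, Ea = 0.85
E = 0.81 * 0.85 * 0.85 * 100 = 58.5225%

58.5225 %


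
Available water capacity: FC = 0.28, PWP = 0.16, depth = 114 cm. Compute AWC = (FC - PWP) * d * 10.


AWC = (FC - PWP) * d * 10
AWC = (0.28 - 0.16) * 114 * 10
AWC = 0.1200 * 114 * 10

136.8000 mm


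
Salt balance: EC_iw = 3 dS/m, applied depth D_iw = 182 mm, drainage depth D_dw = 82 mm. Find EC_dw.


EC_dw = EC_iw * D_iw / D_dw
EC_dw = 3 * 182 / 82
EC_dw = 546 / 82

6.6585 dS/m


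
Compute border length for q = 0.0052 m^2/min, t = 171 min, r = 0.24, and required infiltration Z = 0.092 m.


L = q*t/((1+r)*Z)
L = 0.0052*171/((1+0.24)*0.092)
L = 0.8892/0.11408

7.7945 m


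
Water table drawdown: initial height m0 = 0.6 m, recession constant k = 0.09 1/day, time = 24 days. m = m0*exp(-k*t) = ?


m = m0 * exp(-k*t)
m = 0.6 * exp(-0.09 * 24)
m = 0.6 * exp(-2.1600)

0.0692 m


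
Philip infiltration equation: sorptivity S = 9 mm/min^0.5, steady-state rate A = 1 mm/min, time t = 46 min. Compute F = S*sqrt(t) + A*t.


F = S*sqrt(t) + A*t
F = 9*sqrt(46) + 1*46
F = 9*6.782330 + 46

107.0410 mm


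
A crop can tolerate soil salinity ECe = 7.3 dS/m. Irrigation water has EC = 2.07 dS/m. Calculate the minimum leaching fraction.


LR = ECiw / (5*ECe - ECiw)
LR = 2.07 / (5*7.3 - 2.07)
LR = 2.07 / 34.4300

0.0601


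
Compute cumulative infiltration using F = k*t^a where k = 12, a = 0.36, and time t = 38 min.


F = k * t^a = 12 * 38^0.36
F = 12 * 3.704436

44.4532 mm


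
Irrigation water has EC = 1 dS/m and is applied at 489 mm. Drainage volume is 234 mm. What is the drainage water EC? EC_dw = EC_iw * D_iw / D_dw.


EC_dw = EC_iw * D_iw / D_dw
EC_dw = 1 * 489 / 234
EC_dw = 489 / 234

2.0897 dS/m


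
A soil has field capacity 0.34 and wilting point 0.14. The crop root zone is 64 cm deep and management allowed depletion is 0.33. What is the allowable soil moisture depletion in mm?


SMD = (FC - PWP) * d * MAD * 10
SMD = (0.34 - 0.14) * 64 * 0.33 * 10
SMD = 0.2000 * 64 * 0.33 * 10

42.2400 mm


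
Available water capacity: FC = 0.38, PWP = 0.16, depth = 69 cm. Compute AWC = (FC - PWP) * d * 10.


AWC = (FC - PWP) * d * 10
AWC = (0.38 - 0.16) * 69 * 10
AWC = 0.2200 * 69 * 10

151.8000 mm


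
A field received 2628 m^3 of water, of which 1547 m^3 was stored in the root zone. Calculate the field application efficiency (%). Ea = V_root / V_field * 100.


Ea = V_root / V_field * 100 = 1547 / 2628 * 100 = 58.8661%

58.8661 %


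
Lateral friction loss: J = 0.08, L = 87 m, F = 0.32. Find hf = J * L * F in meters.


hf = J * L * F = 0.08 * 87 * 0.32 = 2.2272 m

2.2272 m
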